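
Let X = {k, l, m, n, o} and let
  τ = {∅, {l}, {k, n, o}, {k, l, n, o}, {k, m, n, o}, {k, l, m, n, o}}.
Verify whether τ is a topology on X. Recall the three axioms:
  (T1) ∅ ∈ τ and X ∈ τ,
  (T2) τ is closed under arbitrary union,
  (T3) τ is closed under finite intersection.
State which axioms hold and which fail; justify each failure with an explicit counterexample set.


τ IS a topology on X.

Axiom (T1): ∅ ∈ τ? Yes; X ∈ τ? Yes.
Axiom (T2/T3): check pairwise unions and intersections of members of τ.
All pairwise intersections and unions checked — each lies in τ. Therefore τ satisfies (T1), (T2), (T3): it IS a topology on X.


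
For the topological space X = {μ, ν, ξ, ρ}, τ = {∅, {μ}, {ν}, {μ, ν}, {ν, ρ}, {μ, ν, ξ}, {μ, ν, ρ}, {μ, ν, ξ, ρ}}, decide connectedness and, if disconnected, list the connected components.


(X, τ) is connected.

Find clopen sets (U ∈ τ with X ∖ U ∈ τ):
  U = ∅, X ∖ U = {μ, ν, ξ, ρ} — both open, so U is clopen.
  U = {μ, ν, ξ, ρ}, X ∖ U = ∅ — both open, so U is clopen.
Only trivial clopens (∅ and X) exist, so (X, τ) is connected.
Compute connected components by grouping points that agree on all clopens:
  component: {μ, ν, ξ, ρ}


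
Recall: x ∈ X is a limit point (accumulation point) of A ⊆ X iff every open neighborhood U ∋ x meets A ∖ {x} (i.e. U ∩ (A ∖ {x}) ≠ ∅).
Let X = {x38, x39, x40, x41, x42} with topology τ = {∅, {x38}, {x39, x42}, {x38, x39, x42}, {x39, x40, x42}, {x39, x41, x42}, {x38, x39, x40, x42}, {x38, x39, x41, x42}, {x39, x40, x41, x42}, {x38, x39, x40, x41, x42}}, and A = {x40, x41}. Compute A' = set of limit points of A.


A' = ∅

For each x ∈ X, list the open sets U ∈ τ with x ∈ U, then check whether U ∩ (A ∖ {x}) ≠ ∅ for every such U.
  x = x38: open {x38} ∋ x has {x38} ∩ (A ∖ {x38}) = ∅, so x is NOT a limit point.
  x = x39: open {x39, x42} ∋ x has {x39, x42} ∩ (A ∖ {x39}) = ∅, so x is NOT a limit point.
  x = x40: open {x39, x40, x42} ∋ x has {x39, x40, x42} ∩ (A ∖ {x40}) = ∅, so x is NOT a limit point.
  x = x41: open {x39, x41, x42} ∋ x has {x39, x41, x42} ∩ (A ∖ {x41}) = ∅, so x is NOT a limit point.
  x = x42: open {x39, x42} ∋ x has {x39, x42} ∩ (A ∖ {x42}) = ∅, so x is NOT a limit point.
Collecting: A' = ∅.


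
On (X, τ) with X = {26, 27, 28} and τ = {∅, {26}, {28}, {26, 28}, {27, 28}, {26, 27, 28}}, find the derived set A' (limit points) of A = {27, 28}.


A' = {27}

For each x ∈ X, list the open sets U ∈ τ with x ∈ U, then check whether U ∩ (A ∖ {x}) ≠ ∅ for every such U.
  x = 26: open {26} ∋ x has {26} ∩ (A ∖ {26}) = ∅, so x is NOT a limit point.
  x = 27: opens ∋ x are {27, 28}, {26, 27, 28}; each meets A ∖ {27}, so x IS a limit point.
  x = 28: open {28} ∋ x has {28} ∩ (A ∖ {28}) = ∅, so x is NOT a limit point.
Collecting: A' = {27}.


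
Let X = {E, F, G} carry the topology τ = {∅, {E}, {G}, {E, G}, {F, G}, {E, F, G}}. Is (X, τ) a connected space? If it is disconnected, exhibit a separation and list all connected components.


(X, τ) is disconnected; components = [{E}, {F, G}].

Find clopen sets (U ∈ τ with X ∖ U ∈ τ):
  U = ∅, X ∖ U = {E, F, G} — both open, so U is clopen.
  U = {E}, X ∖ U = {F, G} — both open, so U is clopen.
  U = {F, G}, X ∖ U = {E} — both open, so U is clopen.
  U = {E, F, G}, X ∖ U = ∅ — both open, so U is clopen.
Nontrivial clopen(s) exist: e.g. {F, G}. So (X, τ) is disconnected.
Compute connected components by grouping points that agree on all clopens:
  component: {E}
  component: {F, G}


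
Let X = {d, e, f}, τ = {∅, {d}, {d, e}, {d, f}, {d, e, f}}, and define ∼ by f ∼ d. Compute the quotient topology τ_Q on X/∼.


X/∼ = {[d=f], [e]}; |τ_Q| = 3.

Equivalence classes: [d=f], [e].
Quotient map π: X → X/∼ sends d ↦ [d=f], e ↦ [e], f ↦ [d=f].
For each subset V ⊆ X/∼, compute π^{-1}(V) ⊆ X and check whether π^{-1}(V) ∈ τ. V is open in τ_Q iff π^{-1}(V) ∈ τ.
  V = {}: π^{-1}(V) = ∅ ∈ τ ✓.
  V = {[d=f]}: π^{-1}(V) = {d, f} ∈ τ ✓.
  V = {[e]}: π^{-1}(V) = {e} ∉ τ ✗.
  V = {[d=f], [e]}: π^{-1}(V) = {d, e, f} ∈ τ ✓.
Open sets in the quotient: τ_Q = {{}, {[d=f]}, {[d=f], [e]}} (3 elements).


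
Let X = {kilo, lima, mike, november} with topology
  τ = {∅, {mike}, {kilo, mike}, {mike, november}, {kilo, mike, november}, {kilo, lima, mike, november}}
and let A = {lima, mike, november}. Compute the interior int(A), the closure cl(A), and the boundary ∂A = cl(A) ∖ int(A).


int(A) = {mike, november}, cl(A) = {kilo, lima, mike, november}, ∂A = {kilo, lima}.

Closed sets in (X, τ) are complements of opens:
  closed(X, τ) = {∅, {lima}, {kilo, lima}, {lima, november}, {kilo, lima, november}, {kilo, lima, mike, november}}.
int(A) = ⋃ {U ∈ τ : U ⊆ A}. Opens contained in A: ∅, {mike}, {mike, november}.
Taking the union of these: int(A) = {mike, november}.
cl(A) = ⋂ {C closed : A ⊆ C}. Closed sets containing A: {kilo, lima, mike, november}.
Intersecting these: cl(A) = {kilo, lima, mike, november}.
∂A = cl(A) ∖ int(A) = {kilo, lima, mike, november} ∖ {mike, november} = {kilo, lima}.


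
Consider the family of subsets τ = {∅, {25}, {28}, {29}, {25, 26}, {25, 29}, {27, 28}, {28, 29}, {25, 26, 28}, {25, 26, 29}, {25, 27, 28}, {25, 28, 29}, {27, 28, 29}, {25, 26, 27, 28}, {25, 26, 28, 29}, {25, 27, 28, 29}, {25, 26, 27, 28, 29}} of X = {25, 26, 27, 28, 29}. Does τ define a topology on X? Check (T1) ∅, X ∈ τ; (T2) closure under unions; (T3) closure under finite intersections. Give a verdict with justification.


τ is NOT a topology on X.

Axiom (T1): ∅ ∈ τ? Yes; X ∈ τ? Yes.
Axiom (T2/T3): check pairwise unions and intersections of members of τ.
Counterexample for (T2): {25} ∪ {28} = {25, 28} ∉ τ. Therefore τ is NOT a topology.


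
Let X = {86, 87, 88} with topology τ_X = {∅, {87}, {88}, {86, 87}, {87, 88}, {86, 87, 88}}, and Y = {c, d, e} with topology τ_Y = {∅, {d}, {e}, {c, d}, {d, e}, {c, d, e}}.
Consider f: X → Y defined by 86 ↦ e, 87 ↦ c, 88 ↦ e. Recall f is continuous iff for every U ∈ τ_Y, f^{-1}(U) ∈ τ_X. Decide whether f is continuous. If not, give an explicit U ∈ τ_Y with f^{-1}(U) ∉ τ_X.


f is NOT continuous.

Compute f^{-1}(U) for each U ∈ τ_Y:
  U = ∅: f^{-1}(U) = ∅ ∈ τ_X ✓.
  U = {d}: f^{-1}(U) = ∅ ∈ τ_X ✓.
  U = {e}: f^{-1}(U) = {86, 88} ∉ τ_X ✗.
  U = {c, d}: f^{-1}(U) = {87} ∈ τ_X ✓.
  U = {d, e}: f^{-1}(U) = {86, 88} ∉ τ_X ✗.
  U = {c, d, e}: f^{-1}(U) = {86, 87, 88} ∈ τ_X ✓.
Found U = {e} with f^{-1}(U) = {86, 88} not in τ_X. Therefore f is NOT continuous.


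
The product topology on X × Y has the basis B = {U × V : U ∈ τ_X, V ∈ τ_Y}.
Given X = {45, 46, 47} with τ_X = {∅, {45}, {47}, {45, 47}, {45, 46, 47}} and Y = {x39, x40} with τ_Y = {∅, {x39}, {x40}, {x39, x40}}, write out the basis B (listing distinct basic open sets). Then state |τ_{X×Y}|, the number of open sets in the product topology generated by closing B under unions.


Basis B = {∅ × ∅, {45} × {x39}, {45} × {x40}, {47} × {x39}, {47} × {x40}, {45} × {x39, x40}, {45, 47} × {x39}, {45, 47} × {x40}, {47} × {x39, x40}, {45, 46, 47} × {x39}, {45, 46, 47} × {x40}, {45, 47} × {x39, x40}, {45, 46, 47} × {x39, x40}}; |τ_{X×Y}| = 25.

Enumerate products U × V with U ∈ τ_X, V ∈ τ_Y (deduplicated):
  ∅ × ∅ = {} (∅)
  {45} × {x39} = {(45,x39)}
  {45} × {x40} = {(45,x40)}
  {47} × {x39} = {(47,x39)}
  {47} × {x40} = {(47,x40)}
  {45} × {x39, x40} = {(45,x39), (45,x40)}
  {45, 47} × {x39} = {(45,x39), (47,x39)}
  {45, 47} × {x40} = {(45,x40), (47,x40)}
  {47} × {x39, x40} = {(47,x39), (47,x40)}
  {45, 46, 47} × {x39} = {(45,x39), (46,x39), (47,x39)}
  {45, 46, 47} × {x40} = {(45,x40), (46,x40), (47,x40)}
  {45, 47} × {x39, x40} = {(45,x39), (45,x40), (47,x39), (47,x40)}
  {45, 46, 47} × {x39, x40} = {(45,x39), (45,x40), (46,x39), (46,x40), (47,x39), (47,x40)}
These 13 distinct sets form the basis B.
Close under arbitrary unions to get τ_{X×Y}; counting gives |τ_{X×Y}| = 25.


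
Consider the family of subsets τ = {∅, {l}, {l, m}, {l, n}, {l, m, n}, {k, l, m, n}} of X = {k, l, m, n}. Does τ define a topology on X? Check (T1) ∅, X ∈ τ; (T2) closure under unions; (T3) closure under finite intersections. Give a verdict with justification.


τ IS a topology on X.

Axiom (T1): ∅ ∈ τ? Yes; X ∈ τ? Yes.
Axiom (T2/T3): check pairwise unions and intersections of members of τ.
All pairwise intersections and unions checked — each lies in τ. Therefore τ satisfies (T1), (T2), (T3): it IS a topology on X.


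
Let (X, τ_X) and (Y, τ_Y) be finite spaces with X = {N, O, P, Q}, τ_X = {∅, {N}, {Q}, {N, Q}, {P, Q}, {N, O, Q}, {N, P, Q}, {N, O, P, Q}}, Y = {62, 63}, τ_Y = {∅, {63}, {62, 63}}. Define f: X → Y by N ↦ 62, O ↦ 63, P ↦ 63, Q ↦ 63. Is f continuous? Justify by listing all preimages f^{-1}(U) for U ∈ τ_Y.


f is NOT continuous.

Compute f^{-1}(U) for each U ∈ τ_Y:
  U = ∅: f^{-1}(U) = ∅ ∈ τ_X ✓.
  U = {63}: f^{-1}(U) = {O, P, Q} ∉ τ_X ✗.
  U = {62, 63}: f^{-1}(U) = {N, O, P, Q} ∈ τ_X ✓.
Found U = {63} with f^{-1}(U) = {O, P, Q} not in τ_X. Therefore f is NOT continuous.


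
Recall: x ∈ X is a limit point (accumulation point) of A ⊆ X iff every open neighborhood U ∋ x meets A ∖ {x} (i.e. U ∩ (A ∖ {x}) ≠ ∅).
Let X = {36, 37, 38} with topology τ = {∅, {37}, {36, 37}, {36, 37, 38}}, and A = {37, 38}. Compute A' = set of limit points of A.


A' = {36, 38}

For each x ∈ X, list the open sets U ∈ τ with x ∈ U, then check whether U ∩ (A ∖ {x}) ≠ ∅ for every such U.
  x = 36: opens ∋ x are {36, 37}, {36, 37, 38}; each meets A ∖ {36}, so x IS a limit point.
  x = 37: open {37} ∋ x has {37} ∩ (A ∖ {37}) = ∅, so x is NOT a limit point.
  x = 38: opens ∋ x are {36, 37, 38}; each meets A ∖ {38}, so x IS a limit point.
Collecting: A' = {36, 38}.


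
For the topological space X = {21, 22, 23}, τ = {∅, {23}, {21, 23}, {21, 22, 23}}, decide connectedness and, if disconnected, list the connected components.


(X, τ) is connected.

Find clopen sets (U ∈ τ with X ∖ U ∈ τ):
  U = ∅, X ∖ U = {21, 22, 23} — both open, so U is clopen.
  U = {21, 22, 23}, X ∖ U = ∅ — both open, so U is clopen.
Only trivial clopens (∅ and X) exist, so (X, τ) is connected.
Compute connected components by grouping points that agree on all clopens:
  component: {21, 22, 23}


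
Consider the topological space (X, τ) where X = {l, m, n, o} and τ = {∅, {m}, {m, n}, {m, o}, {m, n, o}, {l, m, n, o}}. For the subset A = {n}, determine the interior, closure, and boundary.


int(A) = ∅, cl(A) = {l, n}, ∂A = {l, n}.

Closed sets in (X, τ) are complements of opens:
  closed(X, τ) = {∅, {l}, {l, n}, {l, o}, {l, n, o}, {l, m, n, o}}.
int(A) = ⋃ {U ∈ τ : U ⊆ A}. Opens contained in A: ∅.
Taking the union of these: int(A) = ∅.
cl(A) = ⋂ {C closed : A ⊆ C}. Closed sets containing A: {l, n}, {l, n, o}, {l, m, n, o}.
Intersecting these: cl(A) = {l, n}.
∂A = cl(A) ∖ int(A) = {l, n} ∖ ∅ = {l, n}.


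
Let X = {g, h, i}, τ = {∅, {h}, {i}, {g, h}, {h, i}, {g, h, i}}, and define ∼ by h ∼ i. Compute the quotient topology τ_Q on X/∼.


X/∼ = {[g], [h=i]}; |τ_Q| = 3.

Equivalence classes: [g], [h=i].
Quotient map π: X → X/∼ sends g ↦ [g], h ↦ [h=i], i ↦ [h=i].
For each subset V ⊆ X/∼, compute π^{-1}(V) ⊆ X and check whether π^{-1}(V) ∈ τ. V is open in τ_Q iff π^{-1}(V) ∈ τ.
  V = {}: π^{-1}(V) = ∅ ∈ τ ✓.
  V = {[g]}: π^{-1}(V) = {g} ∉ τ ✗.
  V = {[h=i]}: π^{-1}(V) = {h, i} ∈ τ ✓.
  V = {[g], [h=i]}: π^{-1}(V) = {g, h, i} ∈ τ ✓.
Open sets in the quotient: τ_Q = {{}, {[h=i]}, {[g], [h=i]}} (3 elements).


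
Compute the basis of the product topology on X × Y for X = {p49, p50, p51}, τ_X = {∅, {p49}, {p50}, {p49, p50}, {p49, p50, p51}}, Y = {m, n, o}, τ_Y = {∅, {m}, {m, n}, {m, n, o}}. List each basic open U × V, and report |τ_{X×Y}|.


Basis B = {∅ × ∅, {p49} × {m}, {p50} × {m}, {p49} × {m, n}, {p49, p50} × {m}, {p50} × {m, n}, {p49} × {m, n, o}, {p49, p50, p51} × {m}, {p50} × {m, n, o}, {p49, p50} × {m, n}, {p49, p50} × {m, n, o}, {p49, p50, p51} × {m, n}, {p49, p50, p51} × {m, n, o}}; |τ_{X×Y}| = 30.

Enumerate products U × V with U ∈ τ_X, V ∈ τ_Y (deduplicated):
  ∅ × ∅ = {} (∅)
  {p49} × {m} = {(p49,m)}
  {p50} × {m} = {(p50,m)}
  {p49} × {m, n} = {(p49,m), (p49,n)}
  {p49, p50} × {m} = {(p49,m), (p50,m)}
  {p50} × {m, n} = {(p50,m), (p50,n)}
  {p49} × {m, n, o} = {(p49,m), (p49,n), (p49,o)}
  {p49, p50, p51} × {m} = {(p49,m), (p50,m), (p51,m)}
  {p50} × {m, n, o} = {(p50,m), (p50,n), (p50,o)}
  {p49, p50} × {m, n} = {(p49,m), (p49,n), (p50,m), (p50,n)}
  {p49, p50} × {m, n, o} = {(p49,m), (p49,n), (p49,o), (p50,m), (p50,n), (p50,o)}
  {p49, p50, p51} × {m, n} = {(p49,m), (p49,n), (p50,m), (p50,n), (p51,m), (p51,n)}
  {p49, p50, p51} × {m, n, o} = {(p49,m), (p49,n), (p49,o), (p50,m), (p50,n), (p50,o), (p51,m), (p51,n), (p51,o)}
These 13 distinct sets form the basis B.
Close under arbitrary unions to get τ_{X×Y}; counting gives |τ_{X×Y}| = 30.


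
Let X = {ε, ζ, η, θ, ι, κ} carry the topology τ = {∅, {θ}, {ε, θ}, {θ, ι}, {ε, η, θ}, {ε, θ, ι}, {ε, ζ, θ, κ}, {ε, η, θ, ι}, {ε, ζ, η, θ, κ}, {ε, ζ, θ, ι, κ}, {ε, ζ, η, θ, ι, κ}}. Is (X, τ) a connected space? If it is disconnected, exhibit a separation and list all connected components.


(X, τ) is connected.

Find clopen sets (U ∈ τ with X ∖ U ∈ τ):
  U = ∅, X ∖ U = {ε, ζ, η, θ, ι, κ} — both open, so U is clopen.
  U = {ε, ζ, η, θ, ι, κ}, X ∖ U = ∅ — both open, so U is clopen.
Only trivial clopens (∅ and X) exist, so (X, τ) is connected.
Compute connected components by grouping points that agree on all clopens:
  component: {ε, ζ, η, θ, ι, κ}


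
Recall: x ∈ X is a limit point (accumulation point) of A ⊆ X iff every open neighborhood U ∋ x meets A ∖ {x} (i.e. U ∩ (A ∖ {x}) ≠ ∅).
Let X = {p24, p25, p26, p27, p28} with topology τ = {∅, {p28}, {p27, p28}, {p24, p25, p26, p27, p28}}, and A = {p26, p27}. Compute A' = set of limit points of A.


A' = {p24, p25, p26}

For each x ∈ X, list the open sets U ∈ τ with x ∈ U, then check whether U ∩ (A ∖ {x}) ≠ ∅ for every such U.
  x = p24: opens ∋ x are {p24, p25, p26, p27, p28}; each meets A ∖ {p24}, so x IS a limit point.
  x = p25: opens ∋ x are {p24, p25, p26, p27, p28}; each meets A ∖ {p25}, so x IS a limit point.
  x = p26: opens ∋ x are {p24, p25, p26, p27, p28}; each meets A ∖ {p26}, so x IS a limit point.
  x = p27: open {p27, p28} ∋ x has {p27, p28} ∩ (A ∖ {p27}) = ∅, so x is NOT a limit point.
  x = p28: open {p28} ∋ x has {p28} ∩ (A ∖ {p28}) = ∅, so x is NOT a limit point.
Collecting: A' = {p24, p25, p26}.


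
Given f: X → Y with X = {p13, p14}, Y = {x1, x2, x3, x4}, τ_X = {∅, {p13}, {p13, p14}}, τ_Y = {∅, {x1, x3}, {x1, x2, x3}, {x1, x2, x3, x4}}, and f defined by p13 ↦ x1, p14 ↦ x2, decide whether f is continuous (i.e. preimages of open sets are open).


f IS continuous.

Compute f^{-1}(U) for each U ∈ τ_Y:
  U = ∅: f^{-1}(U) = ∅ ∈ τ_X ✓.
  U = {x1, x3}: f^{-1}(U) = {p13} ∈ τ_X ✓.
  U = {x1, x2, x3}: f^{-1}(U) = {p13, p14} ∈ τ_X ✓.
  U = {x1, x2, x3, x4}: f^{-1}(U) = {p13, p14} ∈ τ_X ✓.
Every preimage lies in τ_X, so f IS continuous.


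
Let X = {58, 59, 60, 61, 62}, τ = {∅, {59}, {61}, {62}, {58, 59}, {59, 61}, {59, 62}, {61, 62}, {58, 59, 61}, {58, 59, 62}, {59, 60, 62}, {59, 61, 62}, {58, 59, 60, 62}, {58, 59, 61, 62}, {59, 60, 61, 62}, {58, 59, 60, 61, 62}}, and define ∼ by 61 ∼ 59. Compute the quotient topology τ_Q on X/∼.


X/∼ = {[58], [59=61], [60], [62]}; |τ_Q| = 8.

Equivalence classes: [58], [59=61], [60], [62].
Quotient map π: X → X/∼ sends 58 ↦ [58], 59 ↦ [59=61], 60 ↦ [60], 61 ↦ [59=61], 62 ↦ [62].
For each subset V ⊆ X/∼, compute π^{-1}(V) ⊆ X and check whether π^{-1}(V) ∈ τ. V is open in τ_Q iff π^{-1}(V) ∈ τ.
  V = {}: π^{-1}(V) = ∅ ∈ τ ✓.
  V = {[58]}: π^{-1}(V) = {58} ∉ τ ✗.
  V = {[59=61]}: π^{-1}(V) = {59, 61} ∈ τ ✓.
  V = {[58], [59=61]}: π^{-1}(V) = {58, 59, 61} ∈ τ ✓.
  V = {[60]}: π^{-1}(V) = {60} ∉ τ ✗.
  V = {[58], [60]}: π^{-1}(V) = {58, 60} ∉ τ ✗.
  V = {[59=61], [60]}: π^{-1}(V) = {59, 60, 61} ∉ τ ✗.
  V = {[58], [59=61], [60]}: π^{-1}(V) = {58, 59, 60, 61} ∉ τ ✗.
  V = {[62]}: π^{-1}(V) = {62} ∈ τ ✓.
  V = {[58], [62]}: π^{-1}(V) = {58, 62} ∉ τ ✗.
  V = {[59=61], [62]}: π^{-1}(V) = {59, 61, 62} ∈ τ ✓.
  V = {[58], [59=61], [62]}: π^{-1}(V) = {58, 59, 61, 62} ∈ τ ✓.
  V = {[60], [62]}: π^{-1}(V) = {60, 62} ∉ τ ✗.
  V = {[58], [60], [62]}: π^{-1}(V) = {58, 60, 62} ∉ τ ✗.
  V = {[59=61], [60], [62]}: π^{-1}(V) = {59, 60, 61, 62} ∈ τ ✓.
  V = {[58], [59=61], [60], [62]}: π^{-1}(V) = {58, 59, 60, 61, 62} ∈ τ ✓.
Open sets in the quotient: τ_Q = {{}, {[59=61]}, {[58], [59=61]}, {[62]}, {[59=61], [62]}, {[58], [59=61], [62]}, {[59=61], [60], [62]}, {[58], [59=61], [60], [62]}} (8 elements).


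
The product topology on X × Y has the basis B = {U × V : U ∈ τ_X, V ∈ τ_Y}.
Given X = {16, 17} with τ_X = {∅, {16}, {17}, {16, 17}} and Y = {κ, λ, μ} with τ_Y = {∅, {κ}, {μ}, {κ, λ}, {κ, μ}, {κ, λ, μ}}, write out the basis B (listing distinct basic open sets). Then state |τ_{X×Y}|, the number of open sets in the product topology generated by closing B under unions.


Basis B = {∅ × ∅, {16} × {κ}, {16} × {μ}, {17} × {κ}, {17} × {μ}, {16} × {κ, λ}, {16} × {κ, μ}, {16, 17} × {κ}, {16, 17} × {μ}, {17} × {κ, λ}, {17} × {κ, μ}, {16} × {κ, λ, μ}, {17} × {κ, λ, μ}, {16, 17} × {κ, λ}, {16, 17} × {κ, μ}, {16, 17} × {κ, λ, μ}}; |τ_{X×Y}| = 36.

Enumerate products U × V with U ∈ τ_X, V ∈ τ_Y (deduplicated):
  ∅ × ∅ = {} (∅)
  {16} × {κ} = {(16,κ)}
  {16} × {μ} = {(16,μ)}
  {17} × {κ} = {(17,κ)}
  {17} × {μ} = {(17,μ)}
  {16} × {κ, λ} = {(16,κ), (16,λ)}
  {16} × {κ, μ} = {(16,κ), (16,μ)}
  {16, 17} × {κ} = {(16,κ), (17,κ)}
  {16, 17} × {μ} = {(16,μ), (17,μ)}
  {17} × {κ, λ} = {(17,κ), (17,λ)}
  {17} × {κ, μ} = {(17,κ), (17,μ)}
  {16} × {κ, λ, μ} = {(16,κ), (16,λ), (16,μ)}
  {17} × {κ, λ, μ} = {(17,κ), (17,λ), (17,μ)}
  {16, 17} × {κ, λ} = {(16,κ), (16,λ), (17,κ), (17,λ)}
  {16, 17} × {κ, μ} = {(16,κ), (16,μ), (17,κ), (17,μ)}
  {16, 17} × {κ, λ, μ} = {(16,κ), (16,λ), (16,μ), (17,κ), (17,λ), (17,μ)}
These 16 distinct sets form the basis B.
Close under arbitrary unions to get τ_{X×Y}; counting gives |τ_{X×Y}| = 36.


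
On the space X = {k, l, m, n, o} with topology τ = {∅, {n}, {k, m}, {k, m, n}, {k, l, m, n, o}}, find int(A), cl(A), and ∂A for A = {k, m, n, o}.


int(A) = {k, m, n}, cl(A) = {k, l, m, n, o}, ∂A = {l, o}.

Closed sets in (X, τ) are complements of opens:
  closed(X, τ) = {∅, {l, o}, {l, n, o}, {k, l, m, o}, {k, l, m, n, o}}.
int(A) = ⋃ {U ∈ τ : U ⊆ A}. Opens contained in A: ∅, {n}, {k, m}, {k, m, n}.
Taking the union of these: int(A) = {k, m, n}.
cl(A) = ⋂ {C closed : A ⊆ C}. Closed sets containing A: {k, l, m, n, o}.
Intersecting these: cl(A) = {k, l, m, n, o}.
∂A = cl(A) ∖ int(A) = {k, l, m, n, o} ∖ {k, m, n} = {l, o}.


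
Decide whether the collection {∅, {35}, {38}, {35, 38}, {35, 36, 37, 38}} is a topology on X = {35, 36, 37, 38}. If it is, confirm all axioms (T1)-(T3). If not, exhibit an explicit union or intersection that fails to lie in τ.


τ IS a topology on X.

Axiom (T1): ∅ ∈ τ? Yes; X ∈ τ? Yes.
Axiom (T2/T3): check pairwise unions and intersections of members of τ.
All pairwise intersections and unions checked — each lies in τ. Therefore τ satisfies (T1), (T2), (T3): it IS a topology on X.


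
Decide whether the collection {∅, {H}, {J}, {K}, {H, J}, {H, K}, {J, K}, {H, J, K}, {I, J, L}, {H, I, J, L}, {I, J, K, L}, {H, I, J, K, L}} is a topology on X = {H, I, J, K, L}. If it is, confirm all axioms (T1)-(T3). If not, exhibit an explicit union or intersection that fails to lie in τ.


τ IS a topology on X.

Axiom (T1): ∅ ∈ τ? Yes; X ∈ τ? Yes.
Axiom (T2/T3): check pairwise unions and intersections of members of τ.
All pairwise intersections and unions checked — each lies in τ. Therefore τ satisfies (T1), (T2), (T3): it IS a topology on X.


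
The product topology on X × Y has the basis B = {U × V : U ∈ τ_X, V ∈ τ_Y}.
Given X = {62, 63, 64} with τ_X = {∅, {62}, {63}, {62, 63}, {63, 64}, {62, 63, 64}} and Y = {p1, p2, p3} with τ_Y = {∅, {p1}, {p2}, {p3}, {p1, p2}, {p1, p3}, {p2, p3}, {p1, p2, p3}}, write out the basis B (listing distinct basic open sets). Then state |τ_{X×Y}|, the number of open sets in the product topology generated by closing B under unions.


Basis B = {∅ × ∅, {62} × {p1}, {62} × {p2}, {62} × {p3}, {63} × {p1}, {63} × {p2}, {63} × {p3}, {62} × {p1, p2}, {62} × {p1, p3}, {62, 63} × {p1}, {62} × {p2, p3}, {62, 63} × {p2}, {62, 63} × {p3}, {63} × {p1, p2}, {63} × {p1, p3}, {63, 64} × {p1}, {63} × {p2, p3}, {63, 64} × {p2}, {63, 64} × {p3}, {62} × {p1, p2, p3}, {62, 63, 64} × {p1}, {62, 63, 64} × {p2}, {62, 63, 64} × {p3}, {63} × {p1, p2, p3}, {62, 63} × {p1, p2}, {62, 63} × {p1, p3}, {62, 63} × {p2, p3}, {63, 64} × {p1, p2}, {63, 64} × {p1, p3}, {63, 64} × {p2, p3}, {62, 63} × {p1, p2, p3}, {62, 63, 64} × {p1, p2}, {62, 63, 64} × {p1, p3}, {62, 63, 64} × {p2, p3}, {63, 64} × {p1, p2, p3}, {62, 63, 64} × {p1, p2, p3}}; |τ_{X×Y}| = 216.

Enumerate products U × V with U ∈ τ_X, V ∈ τ_Y (deduplicated):
  ∅ × ∅ = {} (∅)
  {62} × {p1} = {(62,p1)}
  {62} × {p2} = {(62,p2)}
  {62} × {p3} = {(62,p3)}
  {63} × {p1} = {(63,p1)}
  {63} × {p2} = {(63,p2)}
  {63} × {p3} = {(63,p3)}
  {62} × {p1, p2} = {(62,p1), (62,p2)}
  {62} × {p1, p3} = {(62,p1), (62,p3)}
  {62, 63} × {p1} = {(62,p1), (63,p1)}
  {62} × {p2, p3} = {(62,p2), (62,p3)}
  {62, 63} × {p2} = {(62,p2), (63,p2)}
  {62, 63} × {p3} = {(62,p3), (63,p3)}
  {63} × {p1, p2} = {(63,p1), (63,p2)}
  {63} × {p1, p3} = {(63,p1), (63,p3)}
  {63, 64} × {p1} = {(63,p1), (64,p1)}
  {63} × {p2, p3} = {(63,p2), (63,p3)}
  {63, 64} × {p2} = {(63,p2), (64,p2)}
  {63, 64} × {p3} = {(63,p3), (64,p3)}
  {62} × {p1, p2, p3} = {(62,p1), (62,p2), (62,p3)}
  {62, 63, 64} × {p1} = {(62,p1), (63,p1), (64,p1)}
  {62, 63, 64} × {p2} = {(62,p2), (63,p2), (64,p2)}
  {62, 63, 64} × {p3} = {(62,p3), (63,p3), (64,p3)}
  {63} × {p1, p2, p3} = {(63,p1), (63,p2), (63,p3)}
  {62, 63} × {p1, p2} = {(62,p1), (62,p2), (63,p1), (63,p2)}
  {62, 63} × {p1, p3} = {(62,p1), (62,p3), (63,p1), (63,p3)}
  {62, 63} × {p2, p3} = {(62,p2), (62,p3), (63,p2), (63,p3)}
  {63, 64} × {p1, p2} = {(63,p1), (63,p2), (64,p1), (64,p2)}
  {63, 64} × {p1, p3} = {(63,p1), (63,p3), (64,p1), (64,p3)}
  {63, 64} × {p2, p3} = {(63,p2), (63,p3), (64,p2), (64,p3)}
  {62, 63} × {p1, p2, p3} = {(62,p1), (62,p2), (62,p3), (63,p1), (63,p2), (63,p3)}
  {62, 63, 64} × {p1, p2} = {(62,p1), (62,p2), (63,p1), (63,p2), (64,p1), (64,p2)}
  {62, 63, 64} × {p1, p3} = {(62,p1), (62,p3), (63,p1), (63,p3), (64,p1), (64,p3)}
  {62, 63, 64} × {p2, p3} = {(62,p2), (62,p3), (63,p2), (63,p3), (64,p2), (64,p3)}
  {63, 64} × {p1, p2, p3} = {(63,p1), (63,p2), (63,p3), (64,p1), (64,p2), (64,p3)}
  {62, 63, 64} × {p1, p2, p3} = {(62,p1), (62,p2), (62,p3), (63,p1), (63,p2), (63,p3), (64,p1), (64,p2), (64,p3)}
These 36 distinct sets form the basis B.
Close under arbitrary unions to get τ_{X×Y}; counting gives |τ_{X×Y}| = 216.


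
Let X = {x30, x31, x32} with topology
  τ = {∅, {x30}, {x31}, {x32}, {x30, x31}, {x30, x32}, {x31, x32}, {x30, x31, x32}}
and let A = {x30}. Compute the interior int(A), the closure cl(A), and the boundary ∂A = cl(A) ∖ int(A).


int(A) = {x30}, cl(A) = {x30}, ∂A = ∅.

Closed sets in (X, τ) are complements of opens:
  closed(X, τ) = {∅, {x30}, {x31}, {x32}, {x30, x31}, {x30, x32}, {x31, x32}, {x30, x31, x32}}.
int(A) = ⋃ {U ∈ τ : U ⊆ A}. Opens contained in A: ∅, {x30}.
Taking the union of these: int(A) = {x30}.
cl(A) = ⋂ {C closed : A ⊆ C}. Closed sets containing A: {x30}, {x30, x31}, {x30, x32}, {x30, x31, x32}.
Intersecting these: cl(A) = {x30}.
∂A = cl(A) ∖ int(A) = {x30} ∖ {x30} = ∅.


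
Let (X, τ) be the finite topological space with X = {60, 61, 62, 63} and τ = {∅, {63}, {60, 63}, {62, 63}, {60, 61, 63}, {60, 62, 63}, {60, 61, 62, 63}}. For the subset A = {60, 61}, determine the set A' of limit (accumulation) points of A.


A' = {61}

For each x ∈ X, list the open sets U ∈ τ with x ∈ U, then check whether U ∩ (A ∖ {x}) ≠ ∅ for every such U.
  x = 60: open {60, 63} ∋ x has {60, 63} ∩ (A ∖ {60}) = ∅, so x is NOT a limit point.
  x = 61: opens ∋ x are {60, 61, 63}, {60, 61, 62, 63}; each meets A ∖ {61}, so x IS a limit point.
  x = 62: open {62, 63} ∋ x has {62, 63} ∩ (A ∖ {62}) = ∅, so x is NOT a limit point.
  x = 63: open {63} ∋ x has {63} ∩ (A ∖ {63}) = ∅, so x is NOT a limit point.
Collecting: A' = {61}.


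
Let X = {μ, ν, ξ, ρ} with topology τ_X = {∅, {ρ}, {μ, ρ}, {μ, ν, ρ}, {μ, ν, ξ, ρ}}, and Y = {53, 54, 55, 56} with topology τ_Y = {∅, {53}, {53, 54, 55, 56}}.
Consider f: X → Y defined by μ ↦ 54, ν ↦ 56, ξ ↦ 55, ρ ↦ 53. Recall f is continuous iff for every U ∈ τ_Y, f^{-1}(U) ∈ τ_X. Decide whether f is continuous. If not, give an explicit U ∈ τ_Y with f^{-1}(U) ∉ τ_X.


f IS continuous.

Compute f^{-1}(U) for each U ∈ τ_Y:
  U = ∅: f^{-1}(U) = ∅ ∈ τ_X ✓.
  U = {53}: f^{-1}(U) = {ρ} ∈ τ_X ✓.
  U = {53, 54, 55, 56}: f^{-1}(U) = {μ, ν, ξ, ρ} ∈ τ_X ✓.
Every preimage lies in τ_X, so f IS continuous.


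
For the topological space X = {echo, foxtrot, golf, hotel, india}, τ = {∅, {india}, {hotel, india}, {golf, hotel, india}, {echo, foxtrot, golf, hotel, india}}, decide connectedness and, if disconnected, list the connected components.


(X, τ) is connected.

Find clopen sets (U ∈ τ with X ∖ U ∈ τ):
  U = ∅, X ∖ U = {echo, foxtrot, golf, hotel, india} — both open, so U is clopen.
  U = {echo, foxtrot, golf, hotel, india}, X ∖ U = ∅ — both open, so U is clopen.
Only trivial clopens (∅ and X) exist, so (X, τ) is connected.
Compute connected components by grouping points that agree on all clopens:
  component: {echo, foxtrot, golf, hotel, india}


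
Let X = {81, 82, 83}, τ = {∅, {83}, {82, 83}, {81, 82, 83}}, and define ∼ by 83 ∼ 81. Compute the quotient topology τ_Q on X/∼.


X/∼ = {[81=83], [82]}; |τ_Q| = 2.

Equivalence classes: [81=83], [82].
Quotient map π: X → X/∼ sends 81 ↦ [81=83], 82 ↦ [82], 83 ↦ [81=83].
For each subset V ⊆ X/∼, compute π^{-1}(V) ⊆ X and check whether π^{-1}(V) ∈ τ. V is open in τ_Q iff π^{-1}(V) ∈ τ.
  V = {}: π^{-1}(V) = ∅ ∈ τ ✓.
  V = {[81=83]}: π^{-1}(V) = {81, 83} ∉ τ ✗.
  V = {[82]}: π^{-1}(V) = {82} ∉ τ ✗.
  V = {[81=83], [82]}: π^{-1}(V) = {81, 82, 83} ∈ τ ✓.
Open sets in the quotient: τ_Q = {{}, {[81=83], [82]}} (2 elements).


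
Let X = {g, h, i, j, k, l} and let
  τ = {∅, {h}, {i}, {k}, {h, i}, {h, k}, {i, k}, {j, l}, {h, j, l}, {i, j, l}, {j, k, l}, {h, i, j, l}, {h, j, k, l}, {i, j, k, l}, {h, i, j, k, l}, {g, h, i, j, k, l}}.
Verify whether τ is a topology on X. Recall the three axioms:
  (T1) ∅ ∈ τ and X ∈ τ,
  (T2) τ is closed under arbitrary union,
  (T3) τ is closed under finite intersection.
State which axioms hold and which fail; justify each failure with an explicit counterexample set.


τ is NOT a topology on X.

Axiom (T1): ∅ ∈ τ? Yes; X ∈ τ? Yes.
Axiom (T2/T3): check pairwise unions and intersections of members of τ.
Counterexample for (T2): {h} ∪ {i, k} = {h, i, k} ∉ τ. Therefore τ is NOT a topology.


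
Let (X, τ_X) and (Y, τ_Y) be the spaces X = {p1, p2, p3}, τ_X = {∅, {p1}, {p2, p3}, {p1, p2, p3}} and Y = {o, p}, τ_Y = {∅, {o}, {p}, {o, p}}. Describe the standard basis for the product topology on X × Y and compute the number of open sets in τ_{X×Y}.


Basis B = {∅ × ∅, {p1} × {o}, {p1} × {p}, {p1} × {o, p}, {p2, p3} × {o}, {p2, p3} × {p}, {p1, p2, p3} × {o}, {p1, p2, p3} × {p}, {p2, p3} × {o, p}, {p1, p2, p3} × {o, p}}; |τ_{X×Y}| = 16.

Enumerate products U × V with U ∈ τ_X, V ∈ τ_Y (deduplicated):
  ∅ × ∅ = {} (∅)
  {p1} × {o} = {(p1,o)}
  {p1} × {p} = {(p1,p)}
  {p1} × {o, p} = {(p1,o), (p1,p)}
  {p2, p3} × {o} = {(p2,o), (p3,o)}
  {p2, p3} × {p} = {(p2,p), (p3,p)}
  {p1, p2, p3} × {o} = {(p1,o), (p2,o), (p3,o)}
  {p1, p2, p3} × {p} = {(p1,p), (p2,p), (p3,p)}
  {p2, p3} × {o, p} = {(p2,o), (p2,p), (p3,o), (p3,p)}
  {p1, p2, p3} × {o, p} = {(p1,o), (p1,p), (p2,o), (p2,p), (p3,o), (p3,p)}
These 10 distinct sets form the basis B.
Close under arbitrary unions to get τ_{X×Y}; counting gives |τ_{X×Y}| = 16.


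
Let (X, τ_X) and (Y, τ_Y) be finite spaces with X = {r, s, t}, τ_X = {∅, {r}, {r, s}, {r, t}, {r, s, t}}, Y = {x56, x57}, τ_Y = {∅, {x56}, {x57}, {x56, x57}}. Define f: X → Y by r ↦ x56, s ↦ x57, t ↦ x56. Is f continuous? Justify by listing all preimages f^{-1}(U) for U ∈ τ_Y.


f is NOT continuous.

Compute f^{-1}(U) for each U ∈ τ_Y:
  U = ∅: f^{-1}(U) = ∅ ∈ τ_X ✓.
  U = {x56}: f^{-1}(U) = {r, t} ∈ τ_X ✓.
  U = {x57}: f^{-1}(U) = {s} ∉ τ_X ✗.
  U = {x56, x57}: f^{-1}(U) = {r, s, t} ∈ τ_X ✓.
Found U = {x57} with f^{-1}(U) = {s} not in τ_X. Therefore f is NOT continuous.


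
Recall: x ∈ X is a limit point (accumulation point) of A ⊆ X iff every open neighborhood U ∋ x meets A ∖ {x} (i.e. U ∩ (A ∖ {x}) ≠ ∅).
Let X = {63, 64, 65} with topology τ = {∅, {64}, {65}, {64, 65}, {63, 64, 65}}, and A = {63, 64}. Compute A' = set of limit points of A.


A' = {63}

For each x ∈ X, list the open sets U ∈ τ with x ∈ U, then check whether U ∩ (A ∖ {x}) ≠ ∅ for every such U.
  x = 63: opens ∋ x are {63, 64, 65}; each meets A ∖ {63}, so x IS a limit point.
  x = 64: open {64} ∋ x has {64} ∩ (A ∖ {64}) = ∅, so x is NOT a limit point.
  x = 65: open {65} ∋ x has {65} ∩ (A ∖ {65}) = ∅, so x is NOT a limit point.
Collecting: A' = {63}.


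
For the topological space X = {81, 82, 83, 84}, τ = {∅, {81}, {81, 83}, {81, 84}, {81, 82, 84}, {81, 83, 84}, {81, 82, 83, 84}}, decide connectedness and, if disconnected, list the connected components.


(X, τ) is connected.

Find clopen sets (U ∈ τ with X ∖ U ∈ τ):
  U = ∅, X ∖ U = {81, 82, 83, 84} — both open, so U is clopen.
  U = {81, 82, 83, 84}, X ∖ U = ∅ — both open, so U is clopen.
Only trivial clopens (∅ and X) exist, so (X, τ) is connected.
Compute connected components by grouping points that agree on all clopens:
  component: {81, 82, 83, 84}


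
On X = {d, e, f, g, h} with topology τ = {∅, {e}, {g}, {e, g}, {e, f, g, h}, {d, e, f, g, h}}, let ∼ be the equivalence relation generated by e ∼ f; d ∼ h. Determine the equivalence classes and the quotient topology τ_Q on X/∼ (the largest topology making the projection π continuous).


X/∼ = {[d=h], [e=f], [g]}; |τ_Q| = 3.

Equivalence classes: [d=h], [e=f], [g].
Quotient map π: X → X/∼ sends d ↦ [d=h], e ↦ [e=f], f ↦ [e=f], g ↦ [g], h ↦ [d=h].
For each subset V ⊆ X/∼, compute π^{-1}(V) ⊆ X and check whether π^{-1}(V) ∈ τ. V is open in τ_Q iff π^{-1}(V) ∈ τ.
  V = {}: π^{-1}(V) = ∅ ∈ τ ✓.
  V = {[d=h]}: π^{-1}(V) = {d, h} ∉ τ ✗.
  V = {[e=f]}: π^{-1}(V) = {e, f} ∉ τ ✗.
  V = {[d=h], [e=f]}: π^{-1}(V) = {d, e, f, h} ∉ τ ✗.
  V = {[g]}: π^{-1}(V) = {g} ∈ τ ✓.
  V = {[d=h], [g]}: π^{-1}(V) = {d, g, h} ∉ τ ✗.
  V = {[e=f], [g]}: π^{-1}(V) = {e, f, g} ∉ τ ✗.
  V = {[d=h], [e=f], [g]}: π^{-1}(V) = {d, e, f, g, h} ∈ τ ✓.
Open sets in the quotient: τ_Q = {{}, {[g]}, {[d=h], [e=f], [g]}} (3 elements).


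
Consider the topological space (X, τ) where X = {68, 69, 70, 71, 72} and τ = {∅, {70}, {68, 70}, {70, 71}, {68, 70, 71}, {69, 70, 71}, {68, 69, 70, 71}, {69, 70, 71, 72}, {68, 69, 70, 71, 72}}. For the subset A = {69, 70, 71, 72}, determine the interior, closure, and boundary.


int(A) = {69, 70, 71, 72}, cl(A) = {68, 69, 70, 71, 72}, ∂A = {68}.

Closed sets in (X, τ) are complements of opens:
  closed(X, τ) = {∅, {68}, {72}, {68, 72}, {69, 72}, {68, 69, 72}, {69, 71, 72}, {68, 69, 71, 72}, {68, 69, 70, 71, 72}}.
int(A) = ⋃ {U ∈ τ : U ⊆ A}. Opens contained in A: ∅, {70}, {70, 71}, {69, 70, 71}, {69, 70, 71, 72}.
Taking the union of these: int(A) = {69, 70, 71, 72}.
cl(A) = ⋂ {C closed : A ⊆ C}. Closed sets containing A: {68, 69, 70, 71, 72}.
Intersecting these: cl(A) = {68, 69, 70, 71, 72}.
∂A = cl(A) ∖ int(A) = {68, 69, 70, 71, 72} ∖ {69, 70, 71, 72} = {68}.


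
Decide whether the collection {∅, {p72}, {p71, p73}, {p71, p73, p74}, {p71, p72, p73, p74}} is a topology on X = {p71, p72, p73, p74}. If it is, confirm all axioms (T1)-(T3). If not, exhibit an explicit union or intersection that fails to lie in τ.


τ is NOT a topology on X.

Axiom (T1): ∅ ∈ τ? Yes; X ∈ τ? Yes.
Axiom (T2/T3): check pairwise unions and intersections of members of τ.
Counterexample for (T2): {p72} ∪ {p71, p73} = {p71, p72, p73} ∉ τ. Therefore τ is NOT a topology.


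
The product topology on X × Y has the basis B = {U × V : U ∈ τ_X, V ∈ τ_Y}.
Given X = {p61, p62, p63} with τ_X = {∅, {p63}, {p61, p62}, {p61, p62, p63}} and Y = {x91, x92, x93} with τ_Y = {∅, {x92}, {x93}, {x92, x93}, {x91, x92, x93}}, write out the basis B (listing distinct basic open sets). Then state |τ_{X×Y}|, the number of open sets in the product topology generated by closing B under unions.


Basis B = {∅ × ∅, {p63} × {x92}, {p63} × {x93}, {p61, p62} × {x92}, {p61, p62} × {x93}, {p63} × {x92, x93}, {p61, p62, p63} × {x92}, {p61, p62, p63} × {x93}, {p63} × {x91, x92, x93}, {p61, p62} × {x92, x93}, {p61, p62} × {x91, x92, x93}, {p61, p62, p63} × {x92, x93}, {p61, p62, p63} × {x91, x92, x93}}; |τ_{X×Y}| = 25.

Enumerate products U × V with U ∈ τ_X, V ∈ τ_Y (deduplicated):
  ∅ × ∅ = {} (∅)
  {p63} × {x92} = {(p63,x92)}
  {p63} × {x93} = {(p63,x93)}
  {p61, p62} × {x92} = {(p61,x92), (p62,x92)}
  {p61, p62} × {x93} = {(p61,x93), (p62,x93)}
  {p63} × {x92, x93} = {(p63,x92), (p63,x93)}
  {p61, p62, p63} × {x92} = {(p61,x92), (p62,x92), (p63,x92)}
  {p61, p62, p63} × {x93} = {(p61,x93), (p62,x93), (p63,x93)}
  {p63} × {x91, x92, x93} = {(p63,x91), (p63,x92), (p63,x93)}
  {p61, p62} × {x92, x93} = {(p61,x92), (p61,x93), (p62,x92), (p62,x93)}
  {p61, p62} × {x91, x92, x93} = {(p61,x91), (p61,x92), (p61,x93), (p62,x91), (p62,x92), (p62,x93)}
  {p61, p62, p63} × {x92, x93} = {(p61,x92), (p61,x93), (p62,x92), (p62,x93), (p63,x92), (p63,x93)}
  {p61, p62, p63} × {x91, x92, x93} = {(p61,x91), (p61,x92), (p61,x93), (p62,x91), (p62,x92), (p62,x93), (p63,x91), (p63,x92), (p63,x93)}
These 13 distinct sets form the basis B.
Close under arbitrary unions to get τ_{X×Y}; counting gives |τ_{X×Y}| = 25.


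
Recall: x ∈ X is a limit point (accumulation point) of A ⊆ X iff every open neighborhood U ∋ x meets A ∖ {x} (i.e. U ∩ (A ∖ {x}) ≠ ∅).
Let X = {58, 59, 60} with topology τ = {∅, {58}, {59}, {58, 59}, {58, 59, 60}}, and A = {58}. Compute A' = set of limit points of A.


A' = {60}

For each x ∈ X, list the open sets U ∈ τ with x ∈ U, then check whether U ∩ (A ∖ {x}) ≠ ∅ for every such U.
  x = 58: open {58} ∋ x has {58} ∩ (A ∖ {58}) = ∅, so x is NOT a limit point.
  x = 59: open {59} ∋ x has {59} ∩ (A ∖ {59}) = ∅, so x is NOT a limit point.
  x = 60: opens ∋ x are {58, 59, 60}; each meets A ∖ {60}, so x IS a limit point.
Collecting: A' = {60}.


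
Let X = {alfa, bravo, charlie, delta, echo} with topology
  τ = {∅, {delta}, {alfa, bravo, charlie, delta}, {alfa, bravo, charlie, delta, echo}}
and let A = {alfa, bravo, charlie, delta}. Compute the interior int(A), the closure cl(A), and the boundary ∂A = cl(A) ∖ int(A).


int(A) = {alfa, bravo, charlie, delta}, cl(A) = {alfa, bravo, charlie, delta, echo}, ∂A = {echo}.

Closed sets in (X, τ) are complements of opens:
  closed(X, τ) = {∅, {echo}, {alfa, bravo, charlie, echo}, {alfa, bravo, charlie, delta, echo}}.
int(A) = ⋃ {U ∈ τ : U ⊆ A}. Opens contained in A: ∅, {delta}, {alfa, bravo, charlie, delta}.
Taking the union of these: int(A) = {alfa, bravo, charlie, delta}.
cl(A) = ⋂ {C closed : A ⊆ C}. Closed sets containing A: {alfa, bravo, charlie, delta, echo}.
Intersecting these: cl(A) = {alfa, bravo, charlie, delta, echo}.
∂A = cl(A) ∖ int(A) = {alfa, bravo, charlie, delta, echo} ∖ {alfa, bravo, charlie, delta} = {echo}.


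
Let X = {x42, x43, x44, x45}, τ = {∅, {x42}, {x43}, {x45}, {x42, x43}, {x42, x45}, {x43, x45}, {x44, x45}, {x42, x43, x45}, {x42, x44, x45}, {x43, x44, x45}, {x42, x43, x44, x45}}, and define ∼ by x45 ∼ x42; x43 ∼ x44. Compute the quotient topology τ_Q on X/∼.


X/∼ = {[x42=x45], [x43=x44]}; |τ_Q| = 3.

Equivalence classes: [x42=x45], [x43=x44].
Quotient map π: X → X/∼ sends x42 ↦ [x42=x45], x43 ↦ [x43=x44], x44 ↦ [x43=x44], x45 ↦ [x42=x45].
For each subset V ⊆ X/∼, compute π^{-1}(V) ⊆ X and check whether π^{-1}(V) ∈ τ. V is open in τ_Q iff π^{-1}(V) ∈ τ.
  V = {}: π^{-1}(V) = ∅ ∈ τ ✓.
  V = {[x42=x45]}: π^{-1}(V) = {x42, x45} ∈ τ ✓.
  V = {[x43=x44]}: π^{-1}(V) = {x43, x44} ∉ τ ✗.
  V = {[x42=x45], [x43=x44]}: π^{-1}(V) = {x42, x43, x44, x45} ∈ τ ✓.
Open sets in the quotient: τ_Q = {{}, {[x42=x45]}, {[x42=x45], [x43=x44]}} (3 elements).


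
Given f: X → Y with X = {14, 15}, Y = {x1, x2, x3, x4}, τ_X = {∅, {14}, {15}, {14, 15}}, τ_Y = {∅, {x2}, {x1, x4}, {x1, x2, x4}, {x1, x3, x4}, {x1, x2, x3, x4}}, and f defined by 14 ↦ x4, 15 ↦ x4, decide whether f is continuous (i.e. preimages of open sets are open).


f IS continuous.

Compute f^{-1}(U) for each U ∈ τ_Y:
  U = ∅: f^{-1}(U) = ∅ ∈ τ_X ✓.
  U = {x2}: f^{-1}(U) = ∅ ∈ τ_X ✓.
  U = {x1, x4}: f^{-1}(U) = {14, 15} ∈ τ_X ✓.
  U = {x1, x2, x4}: f^{-1}(U) = {14, 15} ∈ τ_X ✓.
  U = {x1, x3, x4}: f^{-1}(U) = {14, 15} ∈ τ_X ✓.
  U = {x1, x2, x3, x4}: f^{-1}(U) = {14, 15} ∈ τ_X ✓.
Every preimage lies in τ_X, so f IS continuous.


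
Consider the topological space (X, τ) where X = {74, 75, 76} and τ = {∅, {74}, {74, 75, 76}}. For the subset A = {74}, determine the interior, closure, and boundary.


int(A) = {74}, cl(A) = {74, 75, 76}, ∂A = {75, 76}.

Closed sets in (X, τ) are complements of opens:
  closed(X, τ) = {∅, {75, 76}, {74, 75, 76}}.
int(A) = ⋃ {U ∈ τ : U ⊆ A}. Opens contained in A: ∅, {74}.
Taking the union of these: int(A) = {74}.
cl(A) = ⋂ {C closed : A ⊆ C}. Closed sets containing A: {74, 75, 76}.
Intersecting these: cl(A) = {74, 75, 76}.
∂A = cl(A) ∖ int(A) = {74, 75, 76} ∖ {74} = {75, 76}.


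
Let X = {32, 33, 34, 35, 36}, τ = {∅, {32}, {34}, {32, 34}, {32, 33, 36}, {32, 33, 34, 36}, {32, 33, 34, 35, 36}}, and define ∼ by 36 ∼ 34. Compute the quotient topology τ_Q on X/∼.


X/∼ = {[32], [33], [34=36], [35]}; |τ_Q| = 4.

Equivalence classes: [32], [33], [34=36], [35].
Quotient map π: X → X/∼ sends 32 ↦ [32], 33 ↦ [33], 34 ↦ [34=36], 35 ↦ [35], 36 ↦ [34=36].
For each subset V ⊆ X/∼, compute π^{-1}(V) ⊆ X and check whether π^{-1}(V) ∈ τ. V is open in τ_Q iff π^{-1}(V) ∈ τ.
  V = {}: π^{-1}(V) = ∅ ∈ τ ✓.
  V = {[32]}: π^{-1}(V) = {32} ∈ τ ✓.
  V = {[33]}: π^{-1}(V) = {33} ∉ τ ✗.
  V = {[32], [33]}: π^{-1}(V) = {32, 33} ∉ τ ✗.
  V = {[34=36]}: π^{-1}(V) = {34, 36} ∉ τ ✗.
  V = {[32], [34=36]}: π^{-1}(V) = {32, 34, 36} ∉ τ ✗.
  V = {[33], [34=36]}: π^{-1}(V) = {33, 34, 36} ∉ τ ✗.
  V = {[32], [33], [34=36]}: π^{-1}(V) = {32, 33, 34, 36} ∈ τ ✓.
  V = {[35]}: π^{-1}(V) = {35} ∉ τ ✗.
  V = {[32], [35]}: π^{-1}(V) = {32, 35} ∉ τ ✗.
  V = {[33], [35]}: π^{-1}(V) = {33, 35} ∉ τ ✗.
  V = {[32], [33], [35]}: π^{-1}(V) = {32, 33, 35} ∉ τ ✗.
  V = {[34=36], [35]}: π^{-1}(V) = {34, 35, 36} ∉ τ ✗.
  V = {[32], [34=36], [35]}: π^{-1}(V) = {32, 34, 35, 36} ∉ τ ✗.
  V = {[33], [34=36], [35]}: π^{-1}(V) = {33, 34, 35, 36} ∉ τ ✗.
  V = {[32], [33], [34=36], [35]}: π^{-1}(V) = {32, 33, 34, 35, 36} ∈ τ ✓.
Open sets in the quotient: τ_Q = {{}, {[32]}, {[32], [33], [34=36]}, {[32], [33], [34=36], [35]}} (4 elements).
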